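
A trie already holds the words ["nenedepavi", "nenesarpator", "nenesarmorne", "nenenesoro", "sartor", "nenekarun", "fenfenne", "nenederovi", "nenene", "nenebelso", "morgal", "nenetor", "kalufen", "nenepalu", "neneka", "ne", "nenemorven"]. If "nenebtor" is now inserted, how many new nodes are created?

Walking "nenebtor" from the root, the first 5 characters ("neneb") follow existing edges; "t" is the first miss.
Each of the 3 remaining characters creates one node.

3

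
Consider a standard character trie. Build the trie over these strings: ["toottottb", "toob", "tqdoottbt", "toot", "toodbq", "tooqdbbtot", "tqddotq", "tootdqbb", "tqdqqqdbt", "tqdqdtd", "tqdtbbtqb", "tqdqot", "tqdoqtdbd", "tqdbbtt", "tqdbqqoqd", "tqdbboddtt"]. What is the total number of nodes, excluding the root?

72

Insert word by word; a character creates a node only if that edge doesn't already exist:
  "toottottb" → 9 new (t, o, o, t, t, o, t, t, b)
  "toob" → prefix "too" already present; 1 new (b)
  "tqdoottbt" → prefix "t" already present; 8 new (q, d, o, o, t, t, b, t)
  "toot" → prefix "toot" already present; 0 new (none)
  "toodbq" → prefix "too" already present; 3 new (d, b, q)
  "tooqdbbtot" → prefix "too" already present; 7 new (q, d, b, b, t, o, t)
  "tqddotq" → prefix "tqd" already present; 4 new (d, o, t, q)
  "tootdqbb" → prefix "toot" already present; 4 new (d, q, b, b)
  "tqdqqqdbt" → prefix "tqd" already present; 6 new (q, q, q, d, b, t)
  "tqdqdtd" → prefix "tqdq" already present; 3 new (d, t, d)
  "tqdtbbtqb" → prefix "tqd" already present; 6 new (t, b, b, t, q, b)
  "tqdqot" → prefix "tqdq" already present; 2 new (o, t)
  "tqdoqtdbd" → prefix "tqdo" already present; 5 new (q, t, d, b, d)
  "tqdbbtt" → prefix "tqd" already present; 4 new (b, b, t, t)
  "tqdbqqoqd" → prefix "tqdb" already present; 5 new (q, q, o, q, d)
  "tqdbboddtt" → prefix "tqdbb" already present; 5 new (o, d, d, t, t)
Total nodes = 9 + 1 + 8 + 0 + 3 + 7 + 4 + 4 + 6 + 3 + 6 + 2 + 5 + 4 + 5 + 5 = 72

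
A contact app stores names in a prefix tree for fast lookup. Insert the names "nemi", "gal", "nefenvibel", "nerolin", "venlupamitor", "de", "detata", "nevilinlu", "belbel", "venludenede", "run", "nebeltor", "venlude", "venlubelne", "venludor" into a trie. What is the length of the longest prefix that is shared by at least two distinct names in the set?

7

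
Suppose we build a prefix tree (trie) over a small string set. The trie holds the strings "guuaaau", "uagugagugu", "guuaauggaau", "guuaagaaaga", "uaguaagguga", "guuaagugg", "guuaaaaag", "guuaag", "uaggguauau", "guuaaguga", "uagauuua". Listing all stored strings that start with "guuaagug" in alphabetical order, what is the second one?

guuaagugg

DFS of the "guuaagug" subtree visits, in order: "guuaaguga", "guuaagugg"
The 2nd is guuaagugg.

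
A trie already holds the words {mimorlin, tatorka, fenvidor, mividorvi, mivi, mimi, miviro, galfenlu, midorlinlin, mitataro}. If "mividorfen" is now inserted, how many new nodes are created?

The longest prefix of "mividorfen" already in the trie is "mividor" (length 7).
New nodes needed: |"mividorfen"| − 7 = 10 − 7 = 3.

3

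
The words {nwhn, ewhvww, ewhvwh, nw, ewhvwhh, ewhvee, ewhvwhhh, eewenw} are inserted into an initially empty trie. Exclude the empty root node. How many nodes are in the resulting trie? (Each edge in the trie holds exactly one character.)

20

Trie structure (* marks end of a word):
(root)
├─ e
│  ├─ e
│  │  └─ w
│  │     └─ e
│  │        └─ n
│  │           └─ w *
│  └─ w
│     └─ h
│        └─ v
│           ├─ e
│           │  └─ e *
│           └─ w
│              ├─ h *
│              │  └─ h *
│              │     └─ h *
│              └─ w *
└─ n
   └─ w *
      └─ h
         └─ n *
Counting every labelled node above: 20.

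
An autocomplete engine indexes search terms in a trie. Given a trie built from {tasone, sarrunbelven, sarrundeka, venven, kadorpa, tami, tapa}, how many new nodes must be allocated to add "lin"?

"lin" shares no prefix with any stored word, so all 3 characters open new nodes.
3 − 0 = 3 new nodes.

3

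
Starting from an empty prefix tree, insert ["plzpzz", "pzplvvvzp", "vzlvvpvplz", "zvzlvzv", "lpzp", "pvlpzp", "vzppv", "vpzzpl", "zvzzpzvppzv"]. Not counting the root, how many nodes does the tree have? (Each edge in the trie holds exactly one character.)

56

Insert word by word; a character creates a node only if that edge doesn't already exist:
  "plzpzz" → 6 new (p, l, z, p, z, z)
  "pzplvvvzp" → prefix "p" already present; 8 new (z, p, l, v, v, v, z, p)
  "vzlvvpvplz" → 10 new (v, z, l, v, v, p, v, p, l, z)
  "zvzlvzv" → 7 new (z, v, z, l, v, z, v)
  "lpzp" → 4 new (l, p, z, p)
  "pvlpzp" → prefix "p" already present; 5 new (v, l, p, z, p)
  "vzppv" → prefix "vz" already present; 3 new (p, p, v)
  "vpzzpl" → prefix "v" already present; 5 new (p, z, z, p, l)
  "zvzzpzvppzv" → prefix "zvz" already present; 8 new (z, p, z, v, p, p, z, v)
Total nodes = 6 + 8 + 10 + 7 + 4 + 5 + 3 + 5 + 8 = 56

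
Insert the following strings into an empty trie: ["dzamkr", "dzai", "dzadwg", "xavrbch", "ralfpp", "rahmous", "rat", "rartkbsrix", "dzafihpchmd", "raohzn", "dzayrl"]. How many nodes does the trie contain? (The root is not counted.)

Trace insertions, counting only characters that open a new branch:
  "dzamkr" → 6 new (d, z, a, m, k, r)
  "dzai" → prefix "dza" already present; 1 new (i)
  "dzadwg" → prefix "dza" already present; 3 new (d, w, g)
  "xavrbch" → 7 new (x, a, v, r, b, c, h)
  "ralfpp" → 6 new (r, a, l, f, p, p)
  "rahmous" → prefix "ra" already present; 5 new (h, m, o, u, s)
  "rat" → prefix "ra" already present; 1 new (t)
  "rartkbsrix" → prefix "ra" already present; 8 new (r, t, k, b, s, r, i, x)
  "dzafihpchmd" → prefix "dza" already present; 8 new (f, i, h, p, c, h, m, d)
  "raohzn" → prefix "ra" already present; 4 new (o, h, z, n)
  "dzayrl" → prefix "dza" already present; 3 new (y, r, l)
Total nodes = 6 + 1 + 3 + 7 + 6 + 5 + 1 + 8 + 8 + 4 + 3 = 52

52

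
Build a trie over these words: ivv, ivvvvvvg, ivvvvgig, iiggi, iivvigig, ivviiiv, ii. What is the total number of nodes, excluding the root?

Count nodes per top-level branch (shared prefixes stored once):
  'i'-branch (ii, iiggi, iivvigig, ivv, ivviiiv, ivvvvgig, ivvvvvvg): 25 nodes
Sum: 25

25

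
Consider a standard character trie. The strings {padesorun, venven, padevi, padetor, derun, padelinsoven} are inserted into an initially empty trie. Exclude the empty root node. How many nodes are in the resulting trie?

Trace insertions, counting only characters that open a new branch:
  "padesorun" → 9 new (p, a, d, e, s, o, r, u, n)
  "venven" → 6 new (v, e, n, v, e, n)
  "padevi" → prefix "pade" already present; 2 new (v, i)
  "padetor" → prefix "pade" already present; 3 new (t, o, r)
  "derun" → 5 new (d, e, r, u, n)
  "padelinsoven" → prefix "pade" already present; 8 new (l, i, n, s, o, v, e, n)
Total nodes = 9 + 6 + 2 + 3 + 5 + 8 = 33

33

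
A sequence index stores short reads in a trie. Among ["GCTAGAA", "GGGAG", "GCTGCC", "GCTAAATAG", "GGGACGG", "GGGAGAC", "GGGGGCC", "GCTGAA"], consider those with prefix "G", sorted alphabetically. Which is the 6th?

GGGAG

DFS of the "G" subtree visits, in order: "GCTAAATAG", "GCTAGAA", "GCTGAA", "GCTGCC", "GGGACGG", "GGGAG", "GGGAGAC", "GGGGGCC"
The 6th is GGGAG.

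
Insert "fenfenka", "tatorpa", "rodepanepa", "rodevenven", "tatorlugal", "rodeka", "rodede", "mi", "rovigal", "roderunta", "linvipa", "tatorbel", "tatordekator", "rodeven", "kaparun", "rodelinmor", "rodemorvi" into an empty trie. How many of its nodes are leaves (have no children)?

16

A leaf is a node with no children — equivalently, the end of a word that is not a proper prefix of any other stored word.
Those words: "fenfenka", "kaparun", "linvipa", "mi", "rodede", "rodeka", "rodelinmor", "rodemorvi", "rodepanepa", "roderunta", "rodevenven", "rovigal", "tatorbel", "tatordekator", "tatorlugal", "tatorpa"
Leaf count: 16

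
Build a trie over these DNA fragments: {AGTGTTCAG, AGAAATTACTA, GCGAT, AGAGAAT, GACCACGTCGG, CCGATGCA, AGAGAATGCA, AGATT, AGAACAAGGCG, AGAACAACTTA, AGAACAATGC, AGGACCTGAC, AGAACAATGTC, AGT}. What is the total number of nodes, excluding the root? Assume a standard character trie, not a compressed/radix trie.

74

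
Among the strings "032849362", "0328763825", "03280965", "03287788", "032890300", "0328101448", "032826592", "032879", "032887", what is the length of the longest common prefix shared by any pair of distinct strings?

Equivalently: take the maximum, over all pairs, of their longest common prefix length.
e.g. "0328763825" and "03287788" share the prefix "03287" of length 5; no pair shares a longer one.
Longest shared-prefix length: 5

5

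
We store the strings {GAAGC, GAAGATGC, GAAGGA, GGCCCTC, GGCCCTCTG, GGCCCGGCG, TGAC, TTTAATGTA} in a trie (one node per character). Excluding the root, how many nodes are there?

35

Insert word by word; a character creates a node only if that edge doesn't already exist:
  "GAAGC" → 5 new (G, A, A, G, C)
  "GAAGATGC" → prefix "GAAG" already present; 4 new (A, T, G, C)
  "GAAGGA" → prefix "GAAG" already present; 2 new (G, A)
  "GGCCCTC" → prefix "G" already present; 6 new (G, C, C, C, T, C)
  "GGCCCTCTG" → prefix "GGCCCTC" already present; 2 new (T, G)
  "GGCCCGGCG" → prefix "GGCCC" already present; 4 new (G, G, C, G)
  "TGAC" → 4 new (T, G, A, C)
  "TTTAATGTA" → prefix "T" already present; 8 new (T, T, A, A, T, G, T, A)
Total nodes = 5 + 4 + 2 + 6 + 2 + 4 + 4 + 8 = 35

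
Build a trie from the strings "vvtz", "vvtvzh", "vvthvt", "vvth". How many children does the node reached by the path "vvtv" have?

The children of the "vvtv" node are the distinct next characters among strings starting with "vvtv".
Characters that immediately follow "vvtv" among the stored strings: {z}.
That node has 1 child edge.

1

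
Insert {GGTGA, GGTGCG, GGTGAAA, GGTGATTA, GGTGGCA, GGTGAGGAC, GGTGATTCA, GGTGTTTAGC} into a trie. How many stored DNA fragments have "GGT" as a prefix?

Walk to "GGT"; the words in its subtree are exactly those with that prefix.
Words under "GGT": GGTGA, GGTGAAA, GGTGAGGAC, GGTGATTA, GGTGATTCA, GGTGCG, GGTGGCA, GGTGTTTAGC
Count: 8

8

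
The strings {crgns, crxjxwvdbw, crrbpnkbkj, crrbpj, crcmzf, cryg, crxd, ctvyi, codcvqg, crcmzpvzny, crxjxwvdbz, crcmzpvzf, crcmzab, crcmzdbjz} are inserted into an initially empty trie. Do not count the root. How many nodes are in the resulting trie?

52

Trace insertions, counting only characters that open a new branch:
  "crgns" → 5 new (c, r, g, n, s)
  "crxjxwvdbw" → prefix "cr" already present; 8 new (x, j, x, w, v, d, b, w)
  "crrbpnkbkj" → prefix "cr" already present; 8 new (r, b, p, n, k, b, k, j)
  "crrbpj" → prefix "crrbp" already present; 1 new (j)
  "crcmzf" → prefix "cr" already present; 4 new (c, m, z, f)
  "cryg" → prefix "cr" already present; 2 new (y, g)
  "crxd" → prefix "crx" already present; 1 new (d)
  "ctvyi" → prefix "c" already present; 4 new (t, v, y, i)
  "codcvqg" → prefix "c" already present; 6 new (o, d, c, v, q, g)
  "crcmzpvzny" → prefix "crcmz" already present; 5 new (p, v, z, n, y)
  "crxjxwvdbz" → prefix "crxjxwvdb" already present; 1 new (z)
  "crcmzpvzf" → prefix "crcmzpvz" already present; 1 new (f)
  "crcmzab" → prefix "crcmz" already present; 2 new (a, b)
  "crcmzdbjz" → prefix "crcmz" already present; 4 new (d, b, j, z)
Total nodes = 5 + 8 + 8 + 1 + 4 + 2 + 1 + 4 + 6 + 5 + 1 + 1 + 2 + 4 = 52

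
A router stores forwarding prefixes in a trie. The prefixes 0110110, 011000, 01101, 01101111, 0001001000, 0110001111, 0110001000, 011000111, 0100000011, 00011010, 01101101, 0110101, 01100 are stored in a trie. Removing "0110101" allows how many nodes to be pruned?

Walk "0110101" from the leaf back toward the root, removing each node that no remaining word uses.
The suffix "01" (2 nodes) is used only by "0110101"; the node for "01101" still has the child "1", so pruning stops there.
Nodes removed: 2

2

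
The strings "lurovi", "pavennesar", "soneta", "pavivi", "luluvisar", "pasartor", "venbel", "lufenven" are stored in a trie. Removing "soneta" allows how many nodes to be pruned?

6

A node on "soneta"'s path can go only if nothing else ends at it or branches off below it.
No other word shares any prefix with "soneta", so all 6 of its nodes go.
Nodes removed: 6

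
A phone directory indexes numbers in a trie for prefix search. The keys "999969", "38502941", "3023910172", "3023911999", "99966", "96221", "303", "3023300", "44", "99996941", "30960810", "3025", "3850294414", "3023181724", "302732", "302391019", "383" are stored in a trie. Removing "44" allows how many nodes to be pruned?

2

Walk "44" from the leaf back toward the root, removing each node that no remaining word uses.
No other word shares any prefix with "44", so all 2 of its nodes go.
Nodes removed: 2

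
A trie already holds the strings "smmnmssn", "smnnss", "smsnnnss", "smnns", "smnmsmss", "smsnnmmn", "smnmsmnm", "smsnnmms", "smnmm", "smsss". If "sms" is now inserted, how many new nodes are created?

0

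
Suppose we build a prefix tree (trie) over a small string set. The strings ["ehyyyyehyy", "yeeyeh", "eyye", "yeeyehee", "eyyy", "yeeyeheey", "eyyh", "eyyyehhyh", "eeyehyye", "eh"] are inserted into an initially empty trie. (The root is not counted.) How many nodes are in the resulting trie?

Trace insertions, counting only characters that open a new branch:
  "ehyyyyehyy" → 10 new (e, h, y, y, y, y, e, h, y, y)
  "yeeyeh" → 6 new (y, e, e, y, e, h)
  "eyye" → prefix "e" already present; 3 new (y, y, e)
  "yeeyehee" → prefix "yeeyeh" already present; 2 new (e, e)
  "eyyy" → prefix "eyy" already present; 1 new (y)
  "yeeyeheey" → prefix "yeeyehee" already present; 1 new (y)
  "eyyh" → prefix "eyy" already present; 1 new (h)
  "eyyyehhyh" → prefix "eyyy" already present; 5 new (e, h, h, y, h)
  "eeyehyye" → prefix "e" already present; 7 new (e, y, e, h, y, y, e)
  "eh" → prefix "eh" already present; 0 new (none)
Total nodes = 10 + 6 + 3 + 2 + 1 + 1 + 1 + 5 + 7 + 0 = 36

36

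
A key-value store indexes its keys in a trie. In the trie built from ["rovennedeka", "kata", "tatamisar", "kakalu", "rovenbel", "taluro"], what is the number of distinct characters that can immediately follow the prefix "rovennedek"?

Follow the path "rovennedek" to its node, then look at its outgoing edges.
Characters that immediately follow "rovennedek" among the stored strings: {a}.
That node has 1 child edge.

1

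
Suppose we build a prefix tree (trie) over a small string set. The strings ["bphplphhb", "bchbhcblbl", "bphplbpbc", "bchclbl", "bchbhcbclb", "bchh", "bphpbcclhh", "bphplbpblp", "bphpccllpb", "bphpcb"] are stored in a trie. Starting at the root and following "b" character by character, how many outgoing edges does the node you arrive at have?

The children of the "b" node are the distinct next characters among strings starting with "b".
Characters that immediately follow "b" among the stored strings: {c, p}.
That node has 2 child edges.

2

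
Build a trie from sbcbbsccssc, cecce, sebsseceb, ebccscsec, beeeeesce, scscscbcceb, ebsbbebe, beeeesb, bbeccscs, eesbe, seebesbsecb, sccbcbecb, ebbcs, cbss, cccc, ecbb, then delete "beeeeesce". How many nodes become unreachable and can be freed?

4

After clearing the end-marker at "beeeeesce", prune upward until reaching a node still needed by another word.
The suffix "esce" (4 nodes) is used only by "beeeeesce"; the node for "beeee" still has the child "s", so pruning stops there.
Nodes removed: 4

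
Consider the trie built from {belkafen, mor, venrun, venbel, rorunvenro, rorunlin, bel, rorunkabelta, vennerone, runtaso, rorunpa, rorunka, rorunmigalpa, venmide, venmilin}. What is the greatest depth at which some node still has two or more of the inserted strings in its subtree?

7

Look for the deepest trie node that still has at least two words in its subtree.
"rorunka" and "rorunkabelta" agree on "rorunka" (7 characters) before diverging; nothing deeper is shared.
Longest shared-prefix length: 7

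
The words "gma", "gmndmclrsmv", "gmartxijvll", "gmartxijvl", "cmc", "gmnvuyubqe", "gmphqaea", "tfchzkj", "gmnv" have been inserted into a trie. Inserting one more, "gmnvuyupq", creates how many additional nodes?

2

The longest prefix of "gmnvuyupq" already in the trie is "gmnvuyu" (length 7).
New nodes needed: |"gmnvuyupq"| − 7 = 9 − 7 = 2.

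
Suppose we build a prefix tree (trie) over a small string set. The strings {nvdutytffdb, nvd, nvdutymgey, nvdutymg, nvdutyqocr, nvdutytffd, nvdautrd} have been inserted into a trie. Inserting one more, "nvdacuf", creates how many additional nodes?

Walking "nvdacuf" from the root, the first 4 characters ("nvda") follow existing edges; "c" is the first miss.
Each of the 3 remaining characters creates one node.

3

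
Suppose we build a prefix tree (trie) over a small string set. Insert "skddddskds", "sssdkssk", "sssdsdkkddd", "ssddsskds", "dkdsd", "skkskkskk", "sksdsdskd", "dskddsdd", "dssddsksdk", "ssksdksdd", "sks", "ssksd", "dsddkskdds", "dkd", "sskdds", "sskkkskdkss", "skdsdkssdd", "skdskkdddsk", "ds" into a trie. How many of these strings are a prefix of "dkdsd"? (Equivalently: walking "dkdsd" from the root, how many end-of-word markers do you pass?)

Traverse "dkdsd" character by character; count nodes along the way that are marked as word ends.
Prefixes of the query that are stored words: "dkd", "dkdsd"
Count: 2

2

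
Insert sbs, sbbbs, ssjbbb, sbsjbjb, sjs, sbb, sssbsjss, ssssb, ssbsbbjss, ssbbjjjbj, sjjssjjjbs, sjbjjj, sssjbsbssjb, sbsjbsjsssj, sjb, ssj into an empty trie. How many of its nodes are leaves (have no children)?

Leaves are exactly the stored words that no other stored word extends.
Those words: "sbbbs", "sbsjbjb", "sbsjbsjsssj", "sjbjjj", "sjjssjjjbs", "sjs", "ssbbjjjbj", "ssbsbbjss", "ssjbbb", "sssbsjss", "sssjbsbssjb", "ssssb"
Leaf count: 12

12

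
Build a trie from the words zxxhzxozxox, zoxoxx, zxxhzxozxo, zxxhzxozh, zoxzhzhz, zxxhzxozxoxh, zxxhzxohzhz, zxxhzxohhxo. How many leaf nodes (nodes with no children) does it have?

6

Leaves are exactly the stored words that no other stored word extends.
Those words: "zoxoxx", "zoxzhzhz", "zxxhzxohhxo", "zxxhzxohzhz", "zxxhzxozh", "zxxhzxozxoxh"
Leaf count: 6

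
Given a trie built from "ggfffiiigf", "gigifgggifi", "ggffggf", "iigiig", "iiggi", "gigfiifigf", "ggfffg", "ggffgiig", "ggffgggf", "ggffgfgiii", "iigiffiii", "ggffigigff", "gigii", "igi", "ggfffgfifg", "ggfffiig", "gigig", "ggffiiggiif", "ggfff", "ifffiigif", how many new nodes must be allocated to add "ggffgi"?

Every character of "ggffgi" already lies on an existing path (it is a prefix of some stored word).
No new nodes are needed: 0.

0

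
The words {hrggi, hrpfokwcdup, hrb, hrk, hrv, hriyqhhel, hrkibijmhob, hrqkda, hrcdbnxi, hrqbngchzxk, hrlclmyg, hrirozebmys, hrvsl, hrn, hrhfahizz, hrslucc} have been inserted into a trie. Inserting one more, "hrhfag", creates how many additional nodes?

1

The longest prefix of "hrhfag" already in the trie is "hrhfa" (length 5).
Each of the 1 remaining characters creates one node.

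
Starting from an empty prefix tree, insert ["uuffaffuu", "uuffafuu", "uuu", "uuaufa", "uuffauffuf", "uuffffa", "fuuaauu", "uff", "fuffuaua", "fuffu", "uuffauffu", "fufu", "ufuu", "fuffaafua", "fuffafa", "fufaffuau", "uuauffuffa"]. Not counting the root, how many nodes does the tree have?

For each word, the new-node count is its length minus the longest prefix already in the trie:
  "uuffaffuu" → 9 new (u, u, f, f, a, f, f, u, u)
  "uuffafuu" → prefix "uuffaf" already present; 2 new (u, u)
  "uuu" → prefix "uu" already present; 1 new (u)
  "uuaufa" → prefix "uu" already present; 4 new (a, u, f, a)
  "uuffauffuf" → prefix "uuffa" already present; 5 new (u, f, f, u, f)
  "uuffffa" → prefix "uuff" already present; 3 new (f, f, a)
  "fuuaauu" → 7 new (f, u, u, a, a, u, u)
  "uff" → prefix "u" already present; 2 new (f, f)
  "fuffuaua" → prefix "fu" already present; 6 new (f, f, u, a, u, a)
  "fuffu" → prefix "fuffu" already present; 0 new (none)
  "uuffauffu" → prefix "uuffauffu" already present; 0 new (none)
  "fufu" → prefix "fuf" already present; 1 new (u)
  "ufuu" → prefix "uf" already present; 2 new (u, u)
  "fuffaafua" → prefix "fuff" already present; 5 new (a, a, f, u, a)
  "fuffafa" → prefix "fuffa" already present; 2 new (f, a)
  "fufaffuau" → prefix "fuf" already present; 6 new (a, f, f, u, a, u)
  "uuauffuffa" → prefix "uuauf" already present; 5 new (f, u, f, f, a)
Total nodes = 9 + 2 + 1 + 4 + 5 + 3 + 7 + 2 + 6 + 0 + 0 + 1 + 2 + 5 + 2 + 6 + 5 = 60

60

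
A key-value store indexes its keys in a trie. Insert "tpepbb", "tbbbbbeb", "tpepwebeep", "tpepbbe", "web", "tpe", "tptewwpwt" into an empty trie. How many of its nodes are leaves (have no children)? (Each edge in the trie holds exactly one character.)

5

Leaves are exactly the stored words that no other stored word extends.
Those words: "tbbbbbeb", "tpepbbe", "tpepwebeep", "tptewwpwt", "web"
Leaf count: 5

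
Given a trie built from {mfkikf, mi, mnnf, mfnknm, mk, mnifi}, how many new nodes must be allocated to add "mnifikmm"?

The longest prefix of "mnifikmm" already in the trie is "mnifi" (length 5).
So 8 − 5 = 3 new nodes.

3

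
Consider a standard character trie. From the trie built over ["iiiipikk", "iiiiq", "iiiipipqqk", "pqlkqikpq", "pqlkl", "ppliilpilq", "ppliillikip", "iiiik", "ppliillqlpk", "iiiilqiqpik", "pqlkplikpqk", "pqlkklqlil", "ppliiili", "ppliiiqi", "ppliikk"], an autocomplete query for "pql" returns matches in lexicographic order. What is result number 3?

pqlkplikpqk

DFS of the "pql" subtree visits, in order: "pqlkklqlil", "pqlkl", "pqlkplikpqk", "pqlkqikpq"
The 3rd is pqlkplikpqk.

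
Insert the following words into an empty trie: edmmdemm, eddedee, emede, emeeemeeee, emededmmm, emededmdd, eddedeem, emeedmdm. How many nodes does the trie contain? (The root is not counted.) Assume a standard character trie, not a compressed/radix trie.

35

Insert word by word; a character creates a node only if that edge doesn't already exist:
  "edmmdemm" → 8 new (e, d, m, m, d, e, m, m)
  "eddedee" → prefix "ed" already present; 5 new (d, e, d, e, e)
  "emede" → prefix "e" already present; 4 new (m, e, d, e)
  "emeeemeeee" → prefix "eme" already present; 7 new (e, e, m, e, e, e, e)
  "emededmmm" → prefix "emede" already present; 4 new (d, m, m, m)
  "emededmdd" → prefix "emededm" already present; 2 new (d, d)
  "eddedeem" → prefix "eddedee" already present; 1 new (m)
  "emeedmdm" → prefix "emee" already present; 4 new (d, m, d, m)
Total nodes = 8 + 5 + 4 + 7 + 4 + 2 + 1 + 4 = 35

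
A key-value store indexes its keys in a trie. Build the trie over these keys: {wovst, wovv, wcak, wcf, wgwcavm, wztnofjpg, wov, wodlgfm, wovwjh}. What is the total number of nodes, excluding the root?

Trie structure (* marks end of a word):
(root)
└─ w
   ├─ c
   │  ├─ a
   │  │  └─ k *
   │  └─ f *
   ├─ g
   │  └─ w
   │     └─ c
   │        └─ a
   │           └─ v
   │              └─ m *
   ├─ o
   │  ├─ d
   │  │  └─ l
   │  │     └─ g
   │  │        └─ f
   │  │           └─ m *
   │  └─ v *
   │     ├─ s
   │     │  └─ t *
   │     ├─ v *
   │     └─ w
   │        └─ j
   │           └─ h *
   └─ z
      └─ t
         └─ n
            └─ o
               └─ f
                  └─ j
                     └─ p
                        └─ g *
Counting every labelled node above: 32.

32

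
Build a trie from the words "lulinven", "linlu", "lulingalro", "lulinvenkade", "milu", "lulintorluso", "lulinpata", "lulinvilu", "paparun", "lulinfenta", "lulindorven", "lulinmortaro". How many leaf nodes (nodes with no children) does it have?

A leaf is a node with no children — equivalently, the end of a word that is not a proper prefix of any other stored word.
Those words: "linlu", "lulindorven", "lulinfenta", "lulingalro", "lulinmortaro", "lulinpata", "lulintorluso", "lulinvenkade", "lulinvilu", "milu", "paparun"
Leaf count: 11

11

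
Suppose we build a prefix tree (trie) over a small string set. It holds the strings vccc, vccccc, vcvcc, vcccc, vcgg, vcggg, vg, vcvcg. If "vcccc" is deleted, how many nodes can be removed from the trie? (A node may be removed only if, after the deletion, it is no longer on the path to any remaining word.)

A node on "vcccc"'s path can go only if nothing else ends at it or branches off below it.
Every node on "vcccc" is still needed (e.g. by "vccccc"), so nothing is freed.
Nodes removed: 0

0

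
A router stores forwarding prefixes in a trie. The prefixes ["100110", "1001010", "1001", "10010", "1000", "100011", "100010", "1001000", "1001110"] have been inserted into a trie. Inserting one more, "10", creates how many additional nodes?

0

"10" is already a full path in the trie; only an end-marker is added.
No new nodes are needed: 0.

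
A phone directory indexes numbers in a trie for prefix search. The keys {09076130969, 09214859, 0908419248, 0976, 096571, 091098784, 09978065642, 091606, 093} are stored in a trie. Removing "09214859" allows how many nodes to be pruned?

6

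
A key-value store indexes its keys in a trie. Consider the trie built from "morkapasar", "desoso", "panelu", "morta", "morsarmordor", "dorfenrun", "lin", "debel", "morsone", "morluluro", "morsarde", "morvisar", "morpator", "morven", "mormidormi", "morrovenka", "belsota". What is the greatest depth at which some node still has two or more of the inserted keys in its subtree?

6

Look for the deepest trie node that still has at least two words in its subtree.
e.g. "morsarde" and "morsarmordor" share the prefix "morsar" of length 6; no pair shares a longer one.
Longest shared-prefix length: 6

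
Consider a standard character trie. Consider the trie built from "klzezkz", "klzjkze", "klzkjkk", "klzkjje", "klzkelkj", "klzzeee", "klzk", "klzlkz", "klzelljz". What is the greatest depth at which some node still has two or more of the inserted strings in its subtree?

5

Look for the deepest trie node that still has at least two words in its subtree.
e.g. "klzkjje" and "klzkjkk" share the prefix "klzkj" of length 5; no pair shares a longer one.
Longest shared-prefix length: 5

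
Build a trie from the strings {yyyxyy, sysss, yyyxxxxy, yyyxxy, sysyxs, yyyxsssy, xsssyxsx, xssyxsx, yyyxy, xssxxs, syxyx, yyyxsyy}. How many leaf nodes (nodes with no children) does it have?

A leaf is a node with no children — equivalently, the end of a word that is not a proper prefix of any other stored word.
Those words: "sysss", "sysyxs", "syxyx", "xsssyxsx", "xssxxs", "xssyxsx", "yyyxsssy", "yyyxsyy", "yyyxxxxy", "yyyxxy", "yyyxyy"
Leaf count: 11

11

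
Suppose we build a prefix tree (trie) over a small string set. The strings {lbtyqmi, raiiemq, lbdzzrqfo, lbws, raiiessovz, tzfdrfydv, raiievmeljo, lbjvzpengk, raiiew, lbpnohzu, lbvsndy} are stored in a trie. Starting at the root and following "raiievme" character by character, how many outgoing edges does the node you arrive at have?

Follow the path "raiievme" to its node, then look at its outgoing edges.
Characters that immediately follow "raiievme" among the stored strings: {l}.
That node has 1 child edge.

1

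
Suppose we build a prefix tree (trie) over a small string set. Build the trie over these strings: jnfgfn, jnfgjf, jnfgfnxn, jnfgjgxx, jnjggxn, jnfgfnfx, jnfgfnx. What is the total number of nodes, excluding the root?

20

Trie structure (* marks end of a word):
(root)
└─ j
   └─ n
      ├─ f
      │  └─ g
      │     ├─ f
      │     │  └─ n *
      │     │     ├─ f
      │     │     │  └─ x *
      │     │     └─ x *
      │     │        └─ n *
      │     └─ j
      │        ├─ f *
      │        └─ g
      │           └─ x
      │              └─ x *
      └─ j
         └─ g
            └─ g
               └─ x
                  └─ n *
Counting every labelled node above: 20.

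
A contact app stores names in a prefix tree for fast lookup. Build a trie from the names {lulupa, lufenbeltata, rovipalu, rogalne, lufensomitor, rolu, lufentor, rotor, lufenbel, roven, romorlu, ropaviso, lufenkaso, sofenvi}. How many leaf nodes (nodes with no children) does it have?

Leaves are exactly the stored words that no other stored word extends.
Those words: "lufenbeltata", "lufenkaso", "lufensomitor", "lufentor", "lulupa", "rogalne", "rolu", "romorlu", "ropaviso", "rotor", "roven", "rovipalu", "sofenvi"
Leaf count: 13

13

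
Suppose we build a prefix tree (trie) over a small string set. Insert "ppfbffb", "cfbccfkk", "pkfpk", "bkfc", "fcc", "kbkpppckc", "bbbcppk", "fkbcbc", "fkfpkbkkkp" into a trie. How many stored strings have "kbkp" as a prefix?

Filter for entries beginning with "kbkp":
Words under "kbkp": kbkpppckc
Count: 1

1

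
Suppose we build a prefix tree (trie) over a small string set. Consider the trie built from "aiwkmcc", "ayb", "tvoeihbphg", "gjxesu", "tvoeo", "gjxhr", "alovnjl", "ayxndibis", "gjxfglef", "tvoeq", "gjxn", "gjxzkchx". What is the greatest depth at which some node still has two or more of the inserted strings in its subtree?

The deepest shared node is where two words last agree before diverging.
"tvoeihbphg" and "tvoeo" agree on "tvoe" (4 characters) before diverging; nothing deeper is shared.
Longest shared-prefix length: 4

4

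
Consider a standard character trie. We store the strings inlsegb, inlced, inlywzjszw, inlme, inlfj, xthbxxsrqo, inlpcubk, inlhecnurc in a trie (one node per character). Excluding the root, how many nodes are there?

Trace insertions, counting only characters that open a new branch:
  "inlsegb" → 7 new (i, n, l, s, e, g, b)
  "inlced" → prefix "inl" already present; 3 new (c, e, d)
  "inlywzjszw" → prefix "inl" already present; 7 new (y, w, z, j, s, z, w)
  "inlme" → prefix "inl" already present; 2 new (m, e)
  "inlfj" → prefix "inl" already present; 2 new (f, j)
  "xthbxxsrqo" → 10 new (x, t, h, b, x, x, s, r, q, o)
  "inlpcubk" → prefix "inl" already present; 5 new (p, c, u, b, k)
  "inlhecnurc" → prefix "inl" already present; 7 new (h, e, c, n, u, r, c)
Total nodes = 7 + 3 + 7 + 2 + 2 + 10 + 5 + 7 = 43

43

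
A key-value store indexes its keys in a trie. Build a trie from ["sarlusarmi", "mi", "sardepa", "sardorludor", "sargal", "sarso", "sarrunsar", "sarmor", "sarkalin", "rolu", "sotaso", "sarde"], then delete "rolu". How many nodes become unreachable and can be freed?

After clearing the end-marker at "rolu", prune upward until reaching a node still needed by another word.
No other word shares any prefix with "rolu", so all 4 of its nodes go.
Nodes removed: 4

4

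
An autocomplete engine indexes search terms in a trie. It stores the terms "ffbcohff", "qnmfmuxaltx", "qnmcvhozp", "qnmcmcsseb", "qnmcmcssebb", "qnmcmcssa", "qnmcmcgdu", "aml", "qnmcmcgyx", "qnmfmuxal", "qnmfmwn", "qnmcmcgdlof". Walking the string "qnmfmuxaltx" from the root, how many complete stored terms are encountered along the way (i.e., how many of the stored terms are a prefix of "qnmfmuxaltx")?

Traverse "qnmfmuxaltx" character by character; count nodes along the way that are marked as word ends.
Prefixes of the query that are stored words: "qnmfmuxal", "qnmfmuxaltx"
Count: 2

2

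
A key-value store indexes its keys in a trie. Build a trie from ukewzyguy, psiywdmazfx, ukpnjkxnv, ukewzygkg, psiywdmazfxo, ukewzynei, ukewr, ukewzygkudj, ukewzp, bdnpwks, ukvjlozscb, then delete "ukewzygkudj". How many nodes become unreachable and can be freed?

3

After clearing the end-marker at "ukewzygkudj", prune upward until reaching a node still needed by another word.
The suffix "udj" (3 nodes) is used only by "ukewzygkudj"; the node for "ukewzygk" still has the child "g", so pruning stops there.
Nodes removed: 3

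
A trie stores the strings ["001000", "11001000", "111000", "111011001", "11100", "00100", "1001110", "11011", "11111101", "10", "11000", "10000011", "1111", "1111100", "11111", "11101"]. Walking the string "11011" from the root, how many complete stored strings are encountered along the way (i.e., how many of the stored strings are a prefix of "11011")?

Walk "11011" from the root; an end-of-word marker is hit whenever a stored word is a prefix of "11011".
Prefixes of the query that are stored words: "11011"
Count: 1

1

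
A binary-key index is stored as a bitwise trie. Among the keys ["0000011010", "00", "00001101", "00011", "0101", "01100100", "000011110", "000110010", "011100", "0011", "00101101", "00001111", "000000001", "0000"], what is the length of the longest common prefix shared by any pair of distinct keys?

8

The deepest shared node is where two words last agree before diverging.
e.g. "00001111" and "000011110" share the prefix "00001111" of length 8; no pair shares a longer one.
Longest shared-prefix length: 8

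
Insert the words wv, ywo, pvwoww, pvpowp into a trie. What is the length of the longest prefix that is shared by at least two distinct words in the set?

2

Equivalently: take the maximum, over all pairs, of their longest common prefix length.
e.g. "pvpowp" and "pvwoww" share the prefix "pv" of length 2; no pair shares a longer one.
Longest shared-prefix length: 2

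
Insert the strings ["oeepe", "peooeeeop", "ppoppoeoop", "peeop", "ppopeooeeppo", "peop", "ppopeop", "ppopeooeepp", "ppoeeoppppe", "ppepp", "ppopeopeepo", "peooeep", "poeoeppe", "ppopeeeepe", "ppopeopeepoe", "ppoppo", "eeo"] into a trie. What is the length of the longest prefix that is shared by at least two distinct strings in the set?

The deepest shared node is where two words last agree before diverging.
"ppopeooeepp" and "ppopeooeeppo" agree on "ppopeooeepp" (11 characters) before diverging; nothing deeper is shared.
Longest shared-prefix length: 11

11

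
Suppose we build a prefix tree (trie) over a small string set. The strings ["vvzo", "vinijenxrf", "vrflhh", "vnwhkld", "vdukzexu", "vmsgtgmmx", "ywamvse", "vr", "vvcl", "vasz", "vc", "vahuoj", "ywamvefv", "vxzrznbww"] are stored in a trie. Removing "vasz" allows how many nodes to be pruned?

2

A node on "vasz"'s path can go only if nothing else ends at it or branches off below it.
The suffix "sz" (2 nodes) is used only by "vasz"; the node for "va" still has the child "h", so pruning stops there.
Nodes removed: 2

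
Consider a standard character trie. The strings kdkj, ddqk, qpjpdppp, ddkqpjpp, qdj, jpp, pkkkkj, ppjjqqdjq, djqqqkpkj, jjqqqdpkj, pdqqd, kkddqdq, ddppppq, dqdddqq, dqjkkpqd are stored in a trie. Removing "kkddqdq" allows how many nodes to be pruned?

6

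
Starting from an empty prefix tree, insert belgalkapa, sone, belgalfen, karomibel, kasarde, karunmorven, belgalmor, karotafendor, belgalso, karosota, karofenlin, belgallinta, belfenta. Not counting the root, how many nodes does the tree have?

72

For each word, the new-node count is its length minus the longest prefix already in the trie:
  "belgalkapa" → 10 new (b, e, l, g, a, l, k, a, p, a)
  "sone" → 4 new (s, o, n, e)
  "belgalfen" → prefix "belgal" already present; 3 new (f, e, n)
  "karomibel" → 9 new (k, a, r, o, m, i, b, e, l)
  "kasarde" → prefix "ka" already present; 5 new (s, a, r, d, e)
  "karunmorven" → prefix "kar" already present; 8 new (u, n, m, o, r, v, e, n)
  "belgalmor" → prefix "belgal" already present; 3 new (m, o, r)
  "karotafendor" → prefix "karo" already present; 8 new (t, a, f, e, n, d, o, r)
  "belgalso" → prefix "belgal" already present; 2 new (s, o)
  "karosota" → prefix "karo" already present; 4 new (s, o, t, a)
  "karofenlin" → prefix "karo" already present; 6 new (f, e, n, l, i, n)
  "belgallinta" → prefix "belgal" already present; 5 new (l, i, n, t, a)
  "belfenta" → prefix "bel" already present; 5 new (f, e, n, t, a)
Total nodes = 10 + 4 + 3 + 9 + 5 + 8 + 3 + 8 + 2 + 4 + 6 + 5 + 5 = 72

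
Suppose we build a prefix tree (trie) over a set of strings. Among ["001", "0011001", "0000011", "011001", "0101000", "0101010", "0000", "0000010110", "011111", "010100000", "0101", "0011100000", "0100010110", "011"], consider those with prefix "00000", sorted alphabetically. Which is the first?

0000010110

DFS of the "00000" subtree visits, in order: "0000010110", "0000011"
Position 1: 0000010110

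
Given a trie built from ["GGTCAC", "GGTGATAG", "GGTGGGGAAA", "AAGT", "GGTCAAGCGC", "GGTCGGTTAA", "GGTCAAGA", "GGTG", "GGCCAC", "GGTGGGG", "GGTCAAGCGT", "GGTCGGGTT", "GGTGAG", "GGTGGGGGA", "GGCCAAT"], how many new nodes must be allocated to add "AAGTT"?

1

The longest prefix of "AAGTT" already in the trie is "AAGT" (length 4).
So 5 − 4 = 1 new nodes.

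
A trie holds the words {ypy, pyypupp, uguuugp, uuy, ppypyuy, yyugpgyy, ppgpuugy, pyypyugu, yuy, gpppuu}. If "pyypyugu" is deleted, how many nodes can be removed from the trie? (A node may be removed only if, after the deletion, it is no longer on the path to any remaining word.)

Walk "pyypyugu" from the leaf back toward the root, removing each node that no remaining word uses.
The suffix "yugu" (4 nodes) is used only by "pyypyugu"; the node for "pyyp" still has the child "u", so pruning stops there.
Nodes removed: 4

4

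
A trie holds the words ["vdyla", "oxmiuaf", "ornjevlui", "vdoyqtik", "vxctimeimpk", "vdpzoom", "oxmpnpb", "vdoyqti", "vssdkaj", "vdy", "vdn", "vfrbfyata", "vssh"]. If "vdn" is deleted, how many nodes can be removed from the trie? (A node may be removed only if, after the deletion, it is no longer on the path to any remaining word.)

1

Walk "vdn" from the leaf back toward the root, removing each node that no remaining word uses.
The suffix "n" (1 node) is used only by "vdn"; the node for "vd" still has the child "y", so pruning stops there.
Nodes removed: 1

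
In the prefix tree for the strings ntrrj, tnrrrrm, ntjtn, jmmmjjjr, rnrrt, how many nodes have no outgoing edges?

5

Leaves are exactly the stored words that no other stored word extends.
Those words: "jmmmjjjr", "ntjtn", "ntrrj", "rnrrt", "tnrrrrm"
Leaf count: 5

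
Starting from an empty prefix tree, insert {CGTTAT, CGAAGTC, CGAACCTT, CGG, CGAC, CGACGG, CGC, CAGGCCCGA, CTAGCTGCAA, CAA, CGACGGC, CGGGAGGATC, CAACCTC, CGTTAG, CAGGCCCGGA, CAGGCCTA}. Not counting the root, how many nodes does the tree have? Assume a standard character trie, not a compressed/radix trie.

For each word, the new-node count is its length minus the longest prefix already in the trie:
  "CGTTAT" → 6 new (C, G, T, T, A, T)
  "CGAAGTC" → prefix "CG" already present; 5 new (A, A, G, T, C)
  "CGAACCTT" → prefix "CGAA" already present; 4 new (C, C, T, T)
  "CGG" → prefix "CG" already present; 1 new (G)
  "CGAC" → prefix "CGA" already present; 1 new (C)
  "CGACGG" → prefix "CGAC" already present; 2 new (G, G)
  "CGC" → prefix "CG" already present; 1 new (C)
  "CAGGCCCGA" → prefix "C" already present; 8 new (A, G, G, C, C, C, G, A)
  "CTAGCTGCAA" → prefix "C" already present; 9 new (T, A, G, C, T, G, C, A, A)
  "CAA" → prefix "CA" already present; 1 new (A)
  "CGACGGC" → prefix "CGACGG" already present; 1 new (C)
  "CGGGAGGATC" → prefix "CGG" already present; 7 new (G, A, G, G, A, T, C)
  "CAACCTC" → prefix "CAA" already present; 4 new (C, C, T, C)
  "CGTTAG" → prefix "CGTTA" already present; 1 new (G)
  "CAGGCCCGGA" → prefix "CAGGCCCG" already present; 2 new (G, A)
  "CAGGCCTA" → prefix "CAGGCC" already present; 2 new (T, A)
Total nodes = 6 + 5 + 4 + 1 + 1 + 2 + 1 + 8 + 9 + 1 + 1 + 7 + 4 + 1 + 2 + 2 = 55

55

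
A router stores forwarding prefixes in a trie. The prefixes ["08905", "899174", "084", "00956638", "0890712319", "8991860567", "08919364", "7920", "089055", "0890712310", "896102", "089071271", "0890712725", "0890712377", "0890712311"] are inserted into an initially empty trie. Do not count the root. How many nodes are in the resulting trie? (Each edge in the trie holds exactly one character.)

Count nodes per top-level branch (shared prefixes stored once):
  '0'-branch (00956638, 084, 08905, 089055, 0890712310, 0890712311, 0890712319, 0890712377, 089071271, 0890712725, 08919364): 33 nodes
  '7'-branch (7920): 4 nodes
  '8'-branch (896102, 899174, 8991860567): 16 nodes
Sum: 53

53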